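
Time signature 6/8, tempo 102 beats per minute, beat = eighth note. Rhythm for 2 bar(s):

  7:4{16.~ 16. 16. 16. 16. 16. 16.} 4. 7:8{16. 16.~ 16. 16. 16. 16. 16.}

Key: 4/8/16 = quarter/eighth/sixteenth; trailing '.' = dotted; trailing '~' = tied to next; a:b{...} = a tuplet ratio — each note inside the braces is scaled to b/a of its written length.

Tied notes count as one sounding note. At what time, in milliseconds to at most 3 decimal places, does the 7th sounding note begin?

note 7 onset = 3b = 1764.706ms

1. 0.0ms @ 0 + 504.202ms (6/7)
2. 504.202ms @ 6/7 + 252.101ms (3/7)
3. 756.303ms @ 9/7 + 252.101ms (3/7)
4. 1008.403ms @ 12/7 + 252.101ms (3/7)
5. 1260.504ms @ 15/7 + 252.101ms (3/7)
6. 1512.605ms @ 18/7 + 252.101ms (3/7)
7. 1764.706ms @ 3 + 1764.706ms (3)
8. 3529.412ms @ 6 + 504.202ms (6/7)
9. 4033.613ms @ 48/7 + 1008.403ms (12/7)
10. 5042.017ms @ 60/7 + 504.202ms (6/7)
11. 5546.218ms @ 66/7 + 504.202ms (6/7)
12. 6050.42ms @ 72/7 + 504.202ms (6/7)
13. 6554.622ms @ 78/7 + 504.202ms (6/7)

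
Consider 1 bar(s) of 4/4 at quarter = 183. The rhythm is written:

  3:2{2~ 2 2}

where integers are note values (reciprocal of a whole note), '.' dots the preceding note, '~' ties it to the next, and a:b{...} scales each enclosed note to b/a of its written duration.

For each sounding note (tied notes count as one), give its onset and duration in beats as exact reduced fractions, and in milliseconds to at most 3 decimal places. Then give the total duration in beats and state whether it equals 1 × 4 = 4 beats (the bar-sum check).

1) 0.0ms=0b +874.317ms=8/3b
2) 874.317ms=8/3b +437.158ms=4/3b
Σ=4b of 4 (183bpm 4/4) — PASS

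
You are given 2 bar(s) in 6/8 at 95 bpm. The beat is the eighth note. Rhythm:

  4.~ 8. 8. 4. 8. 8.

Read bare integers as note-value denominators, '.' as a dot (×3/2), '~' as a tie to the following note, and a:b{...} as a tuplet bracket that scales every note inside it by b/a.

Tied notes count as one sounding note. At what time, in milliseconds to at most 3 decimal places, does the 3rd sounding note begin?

1. 0.0ms @ 0 + 2842.105ms (9/2)
2. 2842.105ms @ 9/2 + 947.368ms (3/2)
3. 3789.474ms @ 6 + 1894.737ms (3)
4. 5684.211ms @ 9 + 947.368ms (3/2)
5. 6631.579ms @ 21/2 + 947.368ms (3/2)

note 3 onset = 6b = 3789.474ms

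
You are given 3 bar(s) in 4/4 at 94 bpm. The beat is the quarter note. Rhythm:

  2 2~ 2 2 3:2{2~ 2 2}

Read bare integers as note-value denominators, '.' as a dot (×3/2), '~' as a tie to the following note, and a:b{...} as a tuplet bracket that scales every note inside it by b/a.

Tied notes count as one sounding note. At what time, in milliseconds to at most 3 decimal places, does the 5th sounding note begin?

note 5 onset = 32/3b = 6808.511ms

1. 0.0ms @ 0 + 1276.596ms (2)
2. 1276.596ms @ 2 + 2553.191ms (4)
3. 3829.787ms @ 6 + 1276.596ms (2)
4. 5106.383ms @ 8 + 1702.128ms (8/3)
5. 6808.511ms @ 32/3 + 851.064ms (4/3)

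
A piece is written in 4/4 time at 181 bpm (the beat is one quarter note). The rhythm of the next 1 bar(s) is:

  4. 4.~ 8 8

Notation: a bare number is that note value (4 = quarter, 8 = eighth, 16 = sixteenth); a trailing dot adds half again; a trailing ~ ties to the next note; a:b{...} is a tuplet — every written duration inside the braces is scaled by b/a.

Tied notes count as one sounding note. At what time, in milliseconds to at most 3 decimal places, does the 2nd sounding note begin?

note 2 onset = 3/2b = 497.238ms

1. 0.0ms @ 0 + 497.238ms (3/2)
2. 497.238ms @ 3/2 + 662.983ms (2)
3. 1160.221ms @ 7/2 + 165.746ms (1/2)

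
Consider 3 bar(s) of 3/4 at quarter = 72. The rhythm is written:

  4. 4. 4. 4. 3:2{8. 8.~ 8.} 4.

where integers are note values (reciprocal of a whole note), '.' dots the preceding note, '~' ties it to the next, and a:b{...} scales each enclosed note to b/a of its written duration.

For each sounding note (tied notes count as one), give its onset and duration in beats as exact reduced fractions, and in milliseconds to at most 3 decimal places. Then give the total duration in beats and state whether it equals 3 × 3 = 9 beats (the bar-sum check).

1) 0.0ms=0b +1250.0ms=3/2b
2) 1250.0ms=3/2b +1250.0ms=3/2b
3) 2500.0ms=3b +1250.0ms=3/2b
4) 3750.0ms=9/2b +1250.0ms=3/2b
5) 5000.0ms=6b +416.667ms=1/2b
6) 5416.667ms=13/2b +833.333ms=1b
7) 6250.0ms=15/2b +1250.0ms=3/2b
Σ=9b of 9 (72bpm 3/4) — PASS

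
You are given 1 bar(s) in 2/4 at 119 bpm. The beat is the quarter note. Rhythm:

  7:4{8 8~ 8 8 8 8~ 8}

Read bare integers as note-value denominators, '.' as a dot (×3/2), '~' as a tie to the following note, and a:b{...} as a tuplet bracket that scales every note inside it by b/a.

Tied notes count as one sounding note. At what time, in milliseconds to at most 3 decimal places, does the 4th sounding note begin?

note 4 onset = 8/7b = 576.23ms

1. 0.0ms @ 0 + 144.058ms (2/7)
2. 144.058ms @ 2/7 + 288.115ms (4/7)
3. 432.173ms @ 6/7 + 144.058ms (2/7)
4. 576.23ms @ 8/7 + 144.058ms (2/7)
5. 720.288ms @ 10/7 + 288.115ms (4/7)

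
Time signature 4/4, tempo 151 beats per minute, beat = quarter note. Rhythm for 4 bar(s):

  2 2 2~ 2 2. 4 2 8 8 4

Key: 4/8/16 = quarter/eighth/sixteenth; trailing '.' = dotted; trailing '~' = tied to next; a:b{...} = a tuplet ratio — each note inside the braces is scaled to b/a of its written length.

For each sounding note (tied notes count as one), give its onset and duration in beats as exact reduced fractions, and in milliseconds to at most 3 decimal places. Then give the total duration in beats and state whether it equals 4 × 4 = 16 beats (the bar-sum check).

1) 0.0ms=0b +794.702ms=2b
2) 794.702ms=2b +794.702ms=2b
3) 1589.404ms=4b +1589.404ms=4b
4) 3178.808ms=8b +1192.053ms=3b
5) 4370.861ms=11b +397.351ms=1b
6) 4768.212ms=12b +794.702ms=2b
7) 5562.914ms=14b +198.675ms=1/2b
8) 5761.589ms=29/2b +198.675ms=1/2b
9) 5960.265ms=15b +397.351ms=1b
Σ=16b of 16 (151bpm 4/4) — PASS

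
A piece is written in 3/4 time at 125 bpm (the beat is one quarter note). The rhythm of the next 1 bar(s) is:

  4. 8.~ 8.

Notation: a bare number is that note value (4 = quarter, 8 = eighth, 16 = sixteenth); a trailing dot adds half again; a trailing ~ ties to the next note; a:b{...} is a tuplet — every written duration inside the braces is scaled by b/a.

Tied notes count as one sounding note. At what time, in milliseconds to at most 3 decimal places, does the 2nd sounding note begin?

1. 0.0ms @ 0 + 720.0ms (3/2)
2. 720.0ms @ 3/2 + 720.0ms (3/2)

note 2 onset = 3/2b = 720.0ms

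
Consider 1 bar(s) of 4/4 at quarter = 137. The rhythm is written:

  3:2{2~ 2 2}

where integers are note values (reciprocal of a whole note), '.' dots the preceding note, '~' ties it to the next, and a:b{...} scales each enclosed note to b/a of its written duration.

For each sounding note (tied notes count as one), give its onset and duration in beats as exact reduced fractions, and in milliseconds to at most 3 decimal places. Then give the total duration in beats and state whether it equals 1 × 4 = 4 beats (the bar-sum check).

1) 0.0ms=0b +1167.883ms=8/3b
2) 1167.883ms=8/3b +583.942ms=4/3b
Σ=4b of 4 (137bpm 4/4) — PASS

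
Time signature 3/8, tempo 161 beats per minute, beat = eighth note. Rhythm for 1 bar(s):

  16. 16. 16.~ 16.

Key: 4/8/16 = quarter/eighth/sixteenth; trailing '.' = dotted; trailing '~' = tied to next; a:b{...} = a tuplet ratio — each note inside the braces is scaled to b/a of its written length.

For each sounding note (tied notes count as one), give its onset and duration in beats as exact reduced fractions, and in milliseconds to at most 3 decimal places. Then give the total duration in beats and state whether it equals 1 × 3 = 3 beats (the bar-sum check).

1) 0.0ms=0b +279.503ms=3/4b
2) 279.503ms=3/4b +279.503ms=3/4b
3) 559.006ms=3/2b +559.006ms=3/2b
Σ=3b of 3 (161bpm 3/8) — PASS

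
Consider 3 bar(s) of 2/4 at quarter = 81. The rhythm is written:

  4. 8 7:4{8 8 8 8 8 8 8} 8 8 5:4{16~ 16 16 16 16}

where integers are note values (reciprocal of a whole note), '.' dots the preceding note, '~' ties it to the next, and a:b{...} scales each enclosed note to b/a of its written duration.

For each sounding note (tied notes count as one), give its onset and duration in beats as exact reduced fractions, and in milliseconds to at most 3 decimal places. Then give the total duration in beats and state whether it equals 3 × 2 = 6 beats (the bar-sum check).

1) 0.0ms=0b +1111.111ms=3/2b
2) 1111.111ms=3/2b +370.37ms=1/2b
3) 1481.481ms=2b +211.64ms=2/7b
4) 1693.122ms=16/7b +211.64ms=2/7b
5) 1904.762ms=18/7b +211.64ms=2/7b
6) 2116.402ms=20/7b +211.64ms=2/7b
7) 2328.042ms=22/7b +211.64ms=2/7b
8) 2539.683ms=24/7b +211.64ms=2/7b
9) 2751.323ms=26/7b +211.64ms=2/7b
10) 2962.963ms=4b +370.37ms=1/2b
11) 3333.333ms=9/2b +370.37ms=1/2b
12) 3703.704ms=5b +296.296ms=2/5b
13) 4000.0ms=27/5b +148.148ms=1/5b
14) 4148.148ms=28/5b +148.148ms=1/5b
15) 4296.296ms=29/5b +148.148ms=1/5b
Σ=6b of 6 (81bpm 2/4) — PASS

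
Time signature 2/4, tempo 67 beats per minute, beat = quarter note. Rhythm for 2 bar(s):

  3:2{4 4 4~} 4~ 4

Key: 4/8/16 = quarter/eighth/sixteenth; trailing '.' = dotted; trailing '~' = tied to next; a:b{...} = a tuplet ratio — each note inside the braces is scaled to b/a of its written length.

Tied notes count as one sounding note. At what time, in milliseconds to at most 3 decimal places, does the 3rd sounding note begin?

note 3 onset = 4/3b = 1194.03ms

1. 0.0ms @ 0 + 597.015ms (2/3)
2. 597.015ms @ 2/3 + 597.015ms (2/3)
3. 1194.03ms @ 4/3 + 2388.06ms (8/3)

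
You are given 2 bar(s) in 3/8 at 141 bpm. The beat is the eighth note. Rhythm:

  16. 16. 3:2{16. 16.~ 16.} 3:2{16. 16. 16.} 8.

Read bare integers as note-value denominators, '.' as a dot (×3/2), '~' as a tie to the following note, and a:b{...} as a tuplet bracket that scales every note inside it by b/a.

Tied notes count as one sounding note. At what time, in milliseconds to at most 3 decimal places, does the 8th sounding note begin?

1. 0.0ms @ 0 + 319.149ms (3/4)
2. 319.149ms @ 3/4 + 319.149ms (3/4)
3. 638.298ms @ 3/2 + 212.766ms (1/2)
4. 851.064ms @ 2 + 425.532ms (1)
5. 1276.596ms @ 3 + 212.766ms (1/2)
6. 1489.362ms @ 7/2 + 212.766ms (1/2)
7. 1702.128ms @ 4 + 212.766ms (1/2)
8. 1914.894ms @ 9/2 + 638.298ms (3/2)

note 8 onset = 9/2b = 1914.894ms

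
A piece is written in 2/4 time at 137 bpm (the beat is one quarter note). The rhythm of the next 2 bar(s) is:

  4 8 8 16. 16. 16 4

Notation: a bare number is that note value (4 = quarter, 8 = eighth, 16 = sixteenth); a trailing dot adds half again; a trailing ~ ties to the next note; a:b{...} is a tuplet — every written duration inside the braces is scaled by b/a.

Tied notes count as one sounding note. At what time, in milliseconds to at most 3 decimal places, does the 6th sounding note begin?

note 6 onset = 11/4b = 1204.38ms

1. 0.0ms @ 0 + 437.956ms (1)
2. 437.956ms @ 1 + 218.978ms (1/2)
3. 656.934ms @ 3/2 + 218.978ms (1/2)
4. 875.912ms @ 2 + 164.234ms (3/8)
5. 1040.146ms @ 19/8 + 164.234ms (3/8)
6. 1204.38ms @ 11/4 + 109.489ms (1/4)
7. 1313.869ms @ 3 + 437.956ms (1)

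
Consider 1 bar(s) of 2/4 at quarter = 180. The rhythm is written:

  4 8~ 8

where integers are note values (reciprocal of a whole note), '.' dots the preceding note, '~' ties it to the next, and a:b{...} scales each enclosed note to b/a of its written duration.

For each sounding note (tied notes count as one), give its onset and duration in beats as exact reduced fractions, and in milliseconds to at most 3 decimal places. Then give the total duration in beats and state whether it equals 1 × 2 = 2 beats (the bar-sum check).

1) 0.0ms=0b +333.333ms=1b
2) 333.333ms=1b +333.333ms=1b
Σ=2b of 2 (180bpm 2/4) — PASS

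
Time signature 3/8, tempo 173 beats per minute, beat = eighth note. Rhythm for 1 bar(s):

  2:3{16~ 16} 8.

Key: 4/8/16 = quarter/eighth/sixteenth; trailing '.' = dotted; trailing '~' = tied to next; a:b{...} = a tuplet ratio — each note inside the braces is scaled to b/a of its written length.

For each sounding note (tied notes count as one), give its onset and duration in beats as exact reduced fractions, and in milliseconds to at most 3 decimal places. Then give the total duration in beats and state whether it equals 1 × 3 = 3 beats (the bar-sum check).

1) 0.0ms=0b +520.231ms=3/2b
2) 520.231ms=3/2b +520.231ms=3/2b
Σ=3b of 3 (173bpm 3/8) — PASS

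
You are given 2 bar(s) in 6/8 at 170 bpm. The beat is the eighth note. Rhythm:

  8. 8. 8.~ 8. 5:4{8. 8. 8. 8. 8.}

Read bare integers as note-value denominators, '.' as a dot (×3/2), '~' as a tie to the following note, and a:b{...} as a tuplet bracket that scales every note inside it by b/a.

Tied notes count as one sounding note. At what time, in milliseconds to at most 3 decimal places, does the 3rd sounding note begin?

note 3 onset = 3b = 1058.824ms

1. 0.0ms @ 0 + 529.412ms (3/2)
2. 529.412ms @ 3/2 + 529.412ms (3/2)
3. 1058.824ms @ 3 + 1058.824ms (3)
4. 2117.647ms @ 6 + 423.529ms (6/5)
5. 2541.176ms @ 36/5 + 423.529ms (6/5)
6. 2964.706ms @ 42/5 + 423.529ms (6/5)
7. 3388.235ms @ 48/5 + 423.529ms (6/5)
8. 3811.765ms @ 54/5 + 423.529ms (6/5)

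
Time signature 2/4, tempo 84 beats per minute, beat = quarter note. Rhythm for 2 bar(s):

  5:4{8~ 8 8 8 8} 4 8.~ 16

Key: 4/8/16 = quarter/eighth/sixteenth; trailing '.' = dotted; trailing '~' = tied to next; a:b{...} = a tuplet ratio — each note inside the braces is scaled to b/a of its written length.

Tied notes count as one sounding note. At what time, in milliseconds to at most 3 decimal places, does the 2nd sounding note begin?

note 2 onset = 4/5b = 571.429ms

1. 0.0ms @ 0 + 571.429ms (4/5)
2. 571.429ms @ 4/5 + 285.714ms (2/5)
3. 857.143ms @ 6/5 + 285.714ms (2/5)
4. 1142.857ms @ 8/5 + 285.714ms (2/5)
5. 1428.571ms @ 2 + 714.286ms (1)
6. 2142.857ms @ 3 + 714.286ms (1)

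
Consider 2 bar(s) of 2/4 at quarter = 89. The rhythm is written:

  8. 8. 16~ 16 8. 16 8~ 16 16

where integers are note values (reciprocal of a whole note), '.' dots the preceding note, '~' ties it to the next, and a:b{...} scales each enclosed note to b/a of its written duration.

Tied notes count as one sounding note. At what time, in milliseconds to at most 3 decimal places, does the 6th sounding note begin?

1. 0.0ms @ 0 + 505.618ms (3/4)
2. 505.618ms @ 3/4 + 505.618ms (3/4)
3. 1011.236ms @ 3/2 + 337.079ms (1/2)
4. 1348.315ms @ 2 + 505.618ms (3/4)
5. 1853.933ms @ 11/4 + 168.539ms (1/4)
6. 2022.472ms @ 3 + 505.618ms (3/4)
7. 2528.09ms @ 15/4 + 168.539ms (1/4)

note 6 onset = 3b = 2022.472ms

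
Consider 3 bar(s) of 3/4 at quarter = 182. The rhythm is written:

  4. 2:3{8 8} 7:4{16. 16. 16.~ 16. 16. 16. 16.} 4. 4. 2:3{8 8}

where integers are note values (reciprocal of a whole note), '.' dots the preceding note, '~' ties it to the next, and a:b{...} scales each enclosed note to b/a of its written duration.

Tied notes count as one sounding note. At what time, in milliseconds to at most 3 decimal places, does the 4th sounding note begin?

1. 0.0ms @ 0 + 494.505ms (3/2)
2. 494.505ms @ 3/2 + 247.253ms (3/4)
3. 741.758ms @ 9/4 + 247.253ms (3/4)
4. 989.011ms @ 3 + 70.644ms (3/14)
5. 1059.655ms @ 45/14 + 70.644ms (3/14)
6. 1130.298ms @ 24/7 + 141.287ms (3/7)
7. 1271.586ms @ 27/7 + 70.644ms (3/14)
8. 1342.229ms @ 57/14 + 70.644ms (3/14)
9. 1412.873ms @ 30/7 + 70.644ms (3/14)
10. 1483.516ms @ 9/2 + 494.505ms (3/2)
11. 1978.022ms @ 6 + 494.505ms (3/2)
12. 2472.527ms @ 15/2 + 247.253ms (3/4)
13. 2719.78ms @ 33/4 + 247.253ms (3/4)

note 4 onset = 3b = 989.011ms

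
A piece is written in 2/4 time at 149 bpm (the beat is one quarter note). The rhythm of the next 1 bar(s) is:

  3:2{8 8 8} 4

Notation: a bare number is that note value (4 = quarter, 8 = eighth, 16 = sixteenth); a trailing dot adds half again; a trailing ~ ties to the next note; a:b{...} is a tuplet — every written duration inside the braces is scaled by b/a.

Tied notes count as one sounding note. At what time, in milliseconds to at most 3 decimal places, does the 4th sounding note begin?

note 4 onset = 1b = 402.685ms

1. 0.0ms @ 0 + 134.228ms (1/3)
2. 134.228ms @ 1/3 + 134.228ms (1/3)
3. 268.456ms @ 2/3 + 134.228ms (1/3)
4. 402.685ms @ 1 + 402.685ms (1)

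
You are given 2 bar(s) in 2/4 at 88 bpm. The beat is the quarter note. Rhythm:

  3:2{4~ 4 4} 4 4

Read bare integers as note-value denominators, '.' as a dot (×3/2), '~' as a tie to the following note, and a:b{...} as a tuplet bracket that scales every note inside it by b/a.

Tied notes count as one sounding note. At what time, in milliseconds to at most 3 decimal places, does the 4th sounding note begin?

note 4 onset = 3b = 2045.455ms

1. 0.0ms @ 0 + 909.091ms (4/3)
2. 909.091ms @ 4/3 + 454.545ms (2/3)
3. 1363.636ms @ 2 + 681.818ms (1)
4. 2045.455ms @ 3 + 681.818ms (1)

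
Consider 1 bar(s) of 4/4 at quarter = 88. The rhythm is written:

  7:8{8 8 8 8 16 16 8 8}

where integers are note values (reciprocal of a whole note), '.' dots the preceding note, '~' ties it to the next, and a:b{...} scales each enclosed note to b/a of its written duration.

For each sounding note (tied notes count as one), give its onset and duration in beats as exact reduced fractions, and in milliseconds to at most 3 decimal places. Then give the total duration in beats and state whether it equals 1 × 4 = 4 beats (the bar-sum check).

1) 0.0ms=0b +389.61ms=4/7b
2) 389.61ms=4/7b +389.61ms=4/7b
3) 779.221ms=8/7b +389.61ms=4/7b
4) 1168.831ms=12/7b +389.61ms=4/7b
5) 1558.442ms=16/7b +194.805ms=2/7b
6) 1753.247ms=18/7b +194.805ms=2/7b
7) 1948.052ms=20/7b +389.61ms=4/7b
8) 2337.662ms=24/7b +389.61ms=4/7b
Σ=4b of 4 (88bpm 4/4) — PASS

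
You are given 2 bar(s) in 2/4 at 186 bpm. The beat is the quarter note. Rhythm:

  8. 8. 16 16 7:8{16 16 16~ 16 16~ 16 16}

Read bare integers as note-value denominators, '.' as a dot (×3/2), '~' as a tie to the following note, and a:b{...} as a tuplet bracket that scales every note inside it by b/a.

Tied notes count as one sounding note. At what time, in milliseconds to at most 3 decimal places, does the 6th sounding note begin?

1. 0.0ms @ 0 + 241.935ms (3/4)
2. 241.935ms @ 3/4 + 241.935ms (3/4)
3. 483.871ms @ 3/2 + 80.645ms (1/4)
4. 564.516ms @ 7/4 + 80.645ms (1/4)
5. 645.161ms @ 2 + 92.166ms (2/7)
6. 737.327ms @ 16/7 + 92.166ms (2/7)
7. 829.493ms @ 18/7 + 184.332ms (4/7)
8. 1013.825ms @ 22/7 + 184.332ms (4/7)
9. 1198.157ms @ 26/7 + 92.166ms (2/7)

note 6 onset = 16/7b = 737.327ms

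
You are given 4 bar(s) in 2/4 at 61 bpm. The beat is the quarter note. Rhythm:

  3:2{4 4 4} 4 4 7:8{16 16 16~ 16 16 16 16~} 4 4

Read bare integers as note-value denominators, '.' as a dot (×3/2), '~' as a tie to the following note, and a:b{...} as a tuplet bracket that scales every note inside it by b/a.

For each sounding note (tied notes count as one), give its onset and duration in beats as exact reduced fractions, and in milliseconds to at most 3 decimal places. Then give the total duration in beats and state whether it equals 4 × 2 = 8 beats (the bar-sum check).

1) 0.0ms=0b +655.738ms=2/3b
2) 655.738ms=2/3b +655.738ms=2/3b
3) 1311.475ms=4/3b +655.738ms=2/3b
4) 1967.213ms=2b +983.607ms=1b
5) 2950.82ms=3b +983.607ms=1b
6) 3934.426ms=4b +281.03ms=2/7b
7) 4215.457ms=30/7b +281.03ms=2/7b
8) 4496.487ms=32/7b +562.061ms=4/7b
9) 5058.548ms=36/7b +281.03ms=2/7b
10) 5339.578ms=38/7b +281.03ms=2/7b
11) 5620.609ms=40/7b +1264.637ms=9/7b
12) 6885.246ms=7b +983.607ms=1b
Σ=8b of 8 (61bpm 2/4) — PASS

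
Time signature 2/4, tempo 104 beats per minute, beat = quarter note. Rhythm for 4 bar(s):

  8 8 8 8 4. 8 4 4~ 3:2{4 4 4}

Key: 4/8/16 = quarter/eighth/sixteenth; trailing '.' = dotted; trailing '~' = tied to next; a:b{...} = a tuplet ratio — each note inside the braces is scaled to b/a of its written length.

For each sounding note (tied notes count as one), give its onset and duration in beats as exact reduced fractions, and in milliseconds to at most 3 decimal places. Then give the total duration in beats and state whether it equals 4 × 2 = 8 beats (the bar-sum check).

1) 0.0ms=0b +288.462ms=1/2b
2) 288.462ms=1/2b +288.462ms=1/2b
3) 576.923ms=1b +288.462ms=1/2b
4) 865.385ms=3/2b +288.462ms=1/2b
5) 1153.846ms=2b +865.385ms=3/2b
6) 2019.231ms=7/2b +288.462ms=1/2b
7) 2307.692ms=4b +576.923ms=1b
8) 2884.615ms=5b +961.538ms=5/3b
9) 3846.154ms=20/3b +384.615ms=2/3b
10) 4230.769ms=22/3b +384.615ms=2/3b
Σ=8b of 8 (104bpm 2/4) — PASS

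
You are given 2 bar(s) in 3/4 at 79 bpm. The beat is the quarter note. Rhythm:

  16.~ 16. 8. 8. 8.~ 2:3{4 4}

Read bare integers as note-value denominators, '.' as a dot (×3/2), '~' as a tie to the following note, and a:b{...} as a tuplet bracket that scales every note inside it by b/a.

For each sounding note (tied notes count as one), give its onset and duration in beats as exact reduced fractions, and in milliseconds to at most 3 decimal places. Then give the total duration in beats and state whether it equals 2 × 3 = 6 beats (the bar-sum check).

1) 0.0ms=0b +569.62ms=3/4b
2) 569.62ms=3/4b +569.62ms=3/4b
3) 1139.241ms=3/2b +569.62ms=3/4b
4) 1708.861ms=9/4b +1708.861ms=9/4b
5) 3417.722ms=9/2b +1139.241ms=3/2b
Σ=6b of 6 (79bpm 3/4) — PASS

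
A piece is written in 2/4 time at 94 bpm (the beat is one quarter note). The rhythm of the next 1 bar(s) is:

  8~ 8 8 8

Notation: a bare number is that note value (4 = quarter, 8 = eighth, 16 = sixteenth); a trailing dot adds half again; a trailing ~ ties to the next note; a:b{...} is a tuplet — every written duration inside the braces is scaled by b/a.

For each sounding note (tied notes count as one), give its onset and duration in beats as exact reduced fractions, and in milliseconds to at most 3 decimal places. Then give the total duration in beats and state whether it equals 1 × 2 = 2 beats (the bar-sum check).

1) 0.0ms=0b +638.298ms=1b
2) 638.298ms=1b +319.149ms=1/2b
3) 957.447ms=3/2b +319.149ms=1/2b
Σ=2b of 2 (94bpm 2/4) — PASS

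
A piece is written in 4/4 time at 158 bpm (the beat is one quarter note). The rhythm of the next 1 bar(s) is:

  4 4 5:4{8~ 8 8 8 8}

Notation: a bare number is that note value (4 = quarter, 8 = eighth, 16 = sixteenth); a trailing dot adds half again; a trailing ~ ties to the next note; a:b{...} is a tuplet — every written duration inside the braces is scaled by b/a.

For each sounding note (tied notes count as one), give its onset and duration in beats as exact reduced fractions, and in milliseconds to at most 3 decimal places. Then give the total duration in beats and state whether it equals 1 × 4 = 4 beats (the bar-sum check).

1) 0.0ms=0b +379.747ms=1b
2) 379.747ms=1b +379.747ms=1b
3) 759.494ms=2b +303.797ms=4/5b
4) 1063.291ms=14/5b +151.899ms=2/5b
5) 1215.19ms=16/5b +151.899ms=2/5b
6) 1367.089ms=18/5b +151.899ms=2/5b
Σ=4b of 4 (158bpm 4/4) — PASS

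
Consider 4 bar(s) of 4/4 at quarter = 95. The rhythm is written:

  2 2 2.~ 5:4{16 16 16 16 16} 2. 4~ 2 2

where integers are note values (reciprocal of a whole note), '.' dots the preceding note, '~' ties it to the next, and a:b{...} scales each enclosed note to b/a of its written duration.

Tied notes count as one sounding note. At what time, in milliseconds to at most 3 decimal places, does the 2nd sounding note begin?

note 2 onset = 2b = 1263.158ms

1. 0.0ms @ 0 + 1263.158ms (2)
2. 1263.158ms @ 2 + 1263.158ms (2)
3. 2526.316ms @ 4 + 2021.053ms (16/5)
4. 4547.368ms @ 36/5 + 126.316ms (1/5)
5. 4673.684ms @ 37/5 + 126.316ms (1/5)
6. 4800.0ms @ 38/5 + 126.316ms (1/5)
7. 4926.316ms @ 39/5 + 126.316ms (1/5)
8. 5052.632ms @ 8 + 1894.737ms (3)
9. 6947.368ms @ 11 + 1894.737ms (3)
10. 8842.105ms @ 14 + 1263.158ms (2)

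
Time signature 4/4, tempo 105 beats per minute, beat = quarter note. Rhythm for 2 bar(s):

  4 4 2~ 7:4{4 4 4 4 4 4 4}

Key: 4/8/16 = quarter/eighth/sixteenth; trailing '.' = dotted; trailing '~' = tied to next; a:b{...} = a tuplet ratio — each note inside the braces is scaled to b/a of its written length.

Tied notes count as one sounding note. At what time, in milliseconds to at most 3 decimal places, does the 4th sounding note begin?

1. 0.0ms @ 0 + 571.429ms (1)
2. 571.429ms @ 1 + 571.429ms (1)
3. 1142.857ms @ 2 + 1469.388ms (18/7)
4. 2612.245ms @ 32/7 + 326.531ms (4/7)
5. 2938.776ms @ 36/7 + 326.531ms (4/7)
6. 3265.306ms @ 40/7 + 326.531ms (4/7)
7. 3591.837ms @ 44/7 + 326.531ms (4/7)
8. 3918.367ms @ 48/7 + 326.531ms (4/7)
9. 4244.898ms @ 52/7 + 326.531ms (4/7)

note 4 onset = 32/7b = 2612.245ms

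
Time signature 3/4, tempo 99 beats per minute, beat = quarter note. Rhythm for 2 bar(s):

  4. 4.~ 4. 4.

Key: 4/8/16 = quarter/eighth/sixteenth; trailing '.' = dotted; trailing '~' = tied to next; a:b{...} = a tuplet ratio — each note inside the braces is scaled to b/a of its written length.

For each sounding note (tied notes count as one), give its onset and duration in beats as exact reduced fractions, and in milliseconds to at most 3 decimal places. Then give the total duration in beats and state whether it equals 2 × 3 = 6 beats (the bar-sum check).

1) 0.0ms=0b +909.091ms=3/2b
2) 909.091ms=3/2b +1818.182ms=3b
3) 2727.273ms=9/2b +909.091ms=3/2b
Σ=6b of 6 (99bpm 3/4) — PASS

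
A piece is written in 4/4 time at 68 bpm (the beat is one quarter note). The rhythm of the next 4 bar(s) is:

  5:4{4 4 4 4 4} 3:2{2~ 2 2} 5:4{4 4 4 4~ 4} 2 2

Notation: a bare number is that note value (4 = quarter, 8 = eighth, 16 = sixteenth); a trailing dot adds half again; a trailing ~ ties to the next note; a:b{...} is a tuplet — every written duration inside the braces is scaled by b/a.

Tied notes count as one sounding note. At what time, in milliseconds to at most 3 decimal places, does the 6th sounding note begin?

note 6 onset = 4b = 3529.412ms

1. 0.0ms @ 0 + 705.882ms (4/5)
2. 705.882ms @ 4/5 + 705.882ms (4/5)
3. 1411.765ms @ 8/5 + 705.882ms (4/5)
4. 2117.647ms @ 12/5 + 705.882ms (4/5)
5. 2823.529ms @ 16/5 + 705.882ms (4/5)
6. 3529.412ms @ 4 + 2352.941ms (8/3)
7. 5882.353ms @ 20/3 + 1176.471ms (4/3)
8. 7058.824ms @ 8 + 705.882ms (4/5)
9. 7764.706ms @ 44/5 + 705.882ms (4/5)
10. 8470.588ms @ 48/5 + 705.882ms (4/5)
11. 9176.471ms @ 52/5 + 1411.765ms (8/5)
12. 10588.235ms @ 12 + 1764.706ms (2)
13. 12352.941ms @ 14 + 1764.706ms (2)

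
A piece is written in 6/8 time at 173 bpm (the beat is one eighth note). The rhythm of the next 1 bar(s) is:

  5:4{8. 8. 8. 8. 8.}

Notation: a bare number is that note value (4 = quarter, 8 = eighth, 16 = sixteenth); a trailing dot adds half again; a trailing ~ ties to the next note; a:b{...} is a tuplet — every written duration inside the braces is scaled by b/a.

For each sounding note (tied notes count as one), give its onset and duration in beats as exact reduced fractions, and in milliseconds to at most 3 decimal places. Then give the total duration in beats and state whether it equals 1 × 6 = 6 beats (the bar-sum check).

1) 0.0ms=0b +416.185ms=6/5b
2) 416.185ms=6/5b +416.185ms=6/5b
3) 832.37ms=12/5b +416.185ms=6/5b
4) 1248.555ms=18/5b +416.185ms=6/5b
5) 1664.74ms=24/5b +416.185ms=6/5b
Σ=6b of 6 (173bpm 6/8) — PASS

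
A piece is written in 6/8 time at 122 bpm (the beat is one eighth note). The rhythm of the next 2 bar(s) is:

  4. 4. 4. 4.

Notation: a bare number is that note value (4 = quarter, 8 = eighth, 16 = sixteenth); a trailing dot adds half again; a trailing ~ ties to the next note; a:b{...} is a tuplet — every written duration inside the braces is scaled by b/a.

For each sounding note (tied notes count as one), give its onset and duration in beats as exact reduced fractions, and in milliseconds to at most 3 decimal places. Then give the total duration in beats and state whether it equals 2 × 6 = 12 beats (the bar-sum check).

1) 0.0ms=0b +1475.41ms=3b
2) 1475.41ms=3b +1475.41ms=3b
3) 2950.82ms=6b +1475.41ms=3b
4) 4426.23ms=9b +1475.41ms=3b
Σ=12b of 12 (122bpm 6/8) — PASS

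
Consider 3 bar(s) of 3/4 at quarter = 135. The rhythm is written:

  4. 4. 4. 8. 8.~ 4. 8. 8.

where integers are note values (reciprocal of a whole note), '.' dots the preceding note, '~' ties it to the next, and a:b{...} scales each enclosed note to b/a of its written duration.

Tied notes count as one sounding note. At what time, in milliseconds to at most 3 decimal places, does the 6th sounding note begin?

1. 0.0ms @ 0 + 666.667ms (3/2)
2. 666.667ms @ 3/2 + 666.667ms (3/2)
3. 1333.333ms @ 3 + 666.667ms (3/2)
4. 2000.0ms @ 9/2 + 333.333ms (3/4)
5. 2333.333ms @ 21/4 + 1000.0ms (9/4)
6. 3333.333ms @ 15/2 + 333.333ms (3/4)
7. 3666.667ms @ 33/4 + 333.333ms (3/4)

note 6 onset = 15/2b = 3333.333ms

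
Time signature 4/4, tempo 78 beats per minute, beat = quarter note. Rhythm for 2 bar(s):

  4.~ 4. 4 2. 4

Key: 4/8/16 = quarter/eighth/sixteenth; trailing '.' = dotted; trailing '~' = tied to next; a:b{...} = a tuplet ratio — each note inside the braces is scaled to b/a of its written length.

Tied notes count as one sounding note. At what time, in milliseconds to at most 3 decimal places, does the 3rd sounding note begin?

1. 0.0ms @ 0 + 2307.692ms (3)
2. 2307.692ms @ 3 + 769.231ms (1)
3. 3076.923ms @ 4 + 2307.692ms (3)
4. 5384.615ms @ 7 + 769.231ms (1)

note 3 onset = 4b = 3076.923ms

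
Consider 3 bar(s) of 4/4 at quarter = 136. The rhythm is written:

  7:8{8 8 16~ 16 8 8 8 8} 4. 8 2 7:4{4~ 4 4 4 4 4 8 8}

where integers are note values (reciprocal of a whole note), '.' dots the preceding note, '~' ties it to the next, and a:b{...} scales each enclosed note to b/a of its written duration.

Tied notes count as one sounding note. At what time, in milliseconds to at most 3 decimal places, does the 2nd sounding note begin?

note 2 onset = 4/7b = 252.101ms

1. 0.0ms @ 0 + 252.101ms (4/7)
2. 252.101ms @ 4/7 + 252.101ms (4/7)
3. 504.202ms @ 8/7 + 252.101ms (4/7)
4. 756.303ms @ 12/7 + 252.101ms (4/7)
5. 1008.403ms @ 16/7 + 252.101ms (4/7)
6. 1260.504ms @ 20/7 + 252.101ms (4/7)
7. 1512.605ms @ 24/7 + 252.101ms (4/7)
8. 1764.706ms @ 4 + 661.765ms (3/2)
9. 2426.471ms @ 11/2 + 220.588ms (1/2)
10. 2647.059ms @ 6 + 882.353ms (2)
11. 3529.412ms @ 8 + 504.202ms (8/7)
12. 4033.613ms @ 64/7 + 252.101ms (4/7)
13. 4285.714ms @ 68/7 + 252.101ms (4/7)
14. 4537.815ms @ 72/7 + 252.101ms (4/7)
15. 4789.916ms @ 76/7 + 252.101ms (4/7)
16. 5042.017ms @ 80/7 + 126.05ms (2/7)
17. 5168.067ms @ 82/7 + 126.05ms (2/7)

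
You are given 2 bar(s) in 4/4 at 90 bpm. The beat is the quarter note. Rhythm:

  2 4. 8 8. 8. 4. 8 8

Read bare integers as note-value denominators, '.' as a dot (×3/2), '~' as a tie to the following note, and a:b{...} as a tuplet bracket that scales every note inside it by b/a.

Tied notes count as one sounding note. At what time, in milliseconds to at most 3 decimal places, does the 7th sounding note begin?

note 7 onset = 7b = 4666.667ms

1. 0.0ms @ 0 + 1333.333ms (2)
2. 1333.333ms @ 2 + 1000.0ms (3/2)
3. 2333.333ms @ 7/2 + 333.333ms (1/2)
4. 2666.667ms @ 4 + 500.0ms (3/4)
5. 3166.667ms @ 19/4 + 500.0ms (3/4)
6. 3666.667ms @ 11/2 + 1000.0ms (3/2)
7. 4666.667ms @ 7 + 333.333ms (1/2)
8. 5000.0ms @ 15/2 + 333.333ms (1/2)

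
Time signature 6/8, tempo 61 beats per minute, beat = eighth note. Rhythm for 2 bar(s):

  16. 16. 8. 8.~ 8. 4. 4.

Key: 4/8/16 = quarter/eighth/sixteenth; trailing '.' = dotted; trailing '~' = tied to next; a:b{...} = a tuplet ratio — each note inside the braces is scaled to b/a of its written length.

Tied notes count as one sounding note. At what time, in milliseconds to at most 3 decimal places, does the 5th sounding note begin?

note 5 onset = 6b = 5901.639ms

1. 0.0ms @ 0 + 737.705ms (3/4)
2. 737.705ms @ 3/4 + 737.705ms (3/4)
3. 1475.41ms @ 3/2 + 1475.41ms (3/2)
4. 2950.82ms @ 3 + 2950.82ms (3)
5. 5901.639ms @ 6 + 2950.82ms (3)
6. 8852.459ms @ 9 + 2950.82ms (3)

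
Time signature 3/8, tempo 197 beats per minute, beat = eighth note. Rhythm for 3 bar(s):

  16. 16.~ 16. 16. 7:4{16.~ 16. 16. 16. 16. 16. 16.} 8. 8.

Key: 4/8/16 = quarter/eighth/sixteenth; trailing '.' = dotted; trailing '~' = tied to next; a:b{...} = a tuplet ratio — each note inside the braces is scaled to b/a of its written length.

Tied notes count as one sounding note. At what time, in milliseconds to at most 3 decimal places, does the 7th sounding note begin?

note 7 onset = 33/7b = 1435.823ms

1. 0.0ms @ 0 + 228.426ms (3/4)
2. 228.426ms @ 3/4 + 456.853ms (3/2)
3. 685.279ms @ 9/4 + 228.426ms (3/4)
4. 913.706ms @ 3 + 261.059ms (6/7)
5. 1174.764ms @ 27/7 + 130.529ms (3/7)
6. 1305.294ms @ 30/7 + 130.529ms (3/7)
7. 1435.823ms @ 33/7 + 130.529ms (3/7)
8. 1566.352ms @ 36/7 + 130.529ms (3/7)
9. 1696.882ms @ 39/7 + 130.529ms (3/7)
10. 1827.411ms @ 6 + 456.853ms (3/2)
11. 2284.264ms @ 15/2 + 456.853ms (3/2)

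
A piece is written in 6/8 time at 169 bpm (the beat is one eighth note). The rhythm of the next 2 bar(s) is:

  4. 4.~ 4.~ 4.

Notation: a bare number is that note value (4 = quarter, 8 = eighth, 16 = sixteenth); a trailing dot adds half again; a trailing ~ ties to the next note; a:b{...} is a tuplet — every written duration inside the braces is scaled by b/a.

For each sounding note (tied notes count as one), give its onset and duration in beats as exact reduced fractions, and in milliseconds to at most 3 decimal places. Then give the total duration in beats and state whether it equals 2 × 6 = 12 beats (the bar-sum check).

1) 0.0ms=0b +1065.089ms=3b
2) 1065.089ms=3b +3195.266ms=9b
Σ=12b of 12 (169bpm 6/8) — PASS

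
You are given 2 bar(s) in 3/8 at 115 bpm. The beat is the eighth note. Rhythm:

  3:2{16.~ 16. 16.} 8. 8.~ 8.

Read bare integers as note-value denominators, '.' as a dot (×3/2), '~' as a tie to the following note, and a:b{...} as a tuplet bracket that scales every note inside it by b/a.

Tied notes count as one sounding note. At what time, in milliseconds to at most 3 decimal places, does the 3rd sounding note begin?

note 3 onset = 3/2b = 782.609ms

1. 0.0ms @ 0 + 521.739ms (1)
2. 521.739ms @ 1 + 260.87ms (1/2)
3. 782.609ms @ 3/2 + 782.609ms (3/2)
4. 1565.217ms @ 3 + 1565.217ms (3)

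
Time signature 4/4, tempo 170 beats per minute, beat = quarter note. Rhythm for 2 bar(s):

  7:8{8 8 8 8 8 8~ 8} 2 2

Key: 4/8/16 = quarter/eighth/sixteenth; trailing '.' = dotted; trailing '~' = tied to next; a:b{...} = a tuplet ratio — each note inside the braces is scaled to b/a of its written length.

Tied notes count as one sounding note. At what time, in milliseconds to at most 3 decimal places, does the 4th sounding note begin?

note 4 onset = 12/7b = 605.042ms

1. 0.0ms @ 0 + 201.681ms (4/7)
2. 201.681ms @ 4/7 + 201.681ms (4/7)
3. 403.361ms @ 8/7 + 201.681ms (4/7)
4. 605.042ms @ 12/7 + 201.681ms (4/7)
5. 806.723ms @ 16/7 + 201.681ms (4/7)
6. 1008.403ms @ 20/7 + 403.361ms (8/7)
7. 1411.765ms @ 4 + 705.882ms (2)
8. 2117.647ms @ 6 + 705.882ms (2)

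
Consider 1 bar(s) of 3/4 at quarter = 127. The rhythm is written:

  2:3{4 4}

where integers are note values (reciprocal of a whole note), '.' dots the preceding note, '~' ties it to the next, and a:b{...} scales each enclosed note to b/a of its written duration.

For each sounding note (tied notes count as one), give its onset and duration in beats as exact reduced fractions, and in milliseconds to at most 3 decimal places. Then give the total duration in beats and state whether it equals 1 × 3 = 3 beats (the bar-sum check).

1) 0.0ms=0b +708.661ms=3/2b
2) 708.661ms=3/2b +708.661ms=3/2b
Σ=3b of 3 (127bpm 3/4) — PASS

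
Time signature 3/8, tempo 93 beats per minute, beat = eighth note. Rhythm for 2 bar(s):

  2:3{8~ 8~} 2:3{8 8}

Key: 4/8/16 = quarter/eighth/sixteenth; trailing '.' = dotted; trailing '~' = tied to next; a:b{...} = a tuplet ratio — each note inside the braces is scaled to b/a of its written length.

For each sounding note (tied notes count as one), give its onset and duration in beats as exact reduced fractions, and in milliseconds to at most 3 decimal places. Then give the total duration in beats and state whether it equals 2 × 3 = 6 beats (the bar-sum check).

1) 0.0ms=0b +2903.226ms=9/2b
2) 2903.226ms=9/2b +967.742ms=3/2b
Σ=6b of 6 (93bpm 3/8) — PASS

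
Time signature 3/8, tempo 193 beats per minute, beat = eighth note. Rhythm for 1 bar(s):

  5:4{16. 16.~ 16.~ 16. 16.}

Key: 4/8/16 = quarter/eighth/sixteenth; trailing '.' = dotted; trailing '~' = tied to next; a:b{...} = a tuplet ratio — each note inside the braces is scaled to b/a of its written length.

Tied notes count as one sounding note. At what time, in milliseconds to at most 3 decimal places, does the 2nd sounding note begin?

1. 0.0ms @ 0 + 186.528ms (3/5)
2. 186.528ms @ 3/5 + 559.585ms (9/5)
3. 746.114ms @ 12/5 + 186.528ms (3/5)

note 2 onset = 3/5b = 186.528ms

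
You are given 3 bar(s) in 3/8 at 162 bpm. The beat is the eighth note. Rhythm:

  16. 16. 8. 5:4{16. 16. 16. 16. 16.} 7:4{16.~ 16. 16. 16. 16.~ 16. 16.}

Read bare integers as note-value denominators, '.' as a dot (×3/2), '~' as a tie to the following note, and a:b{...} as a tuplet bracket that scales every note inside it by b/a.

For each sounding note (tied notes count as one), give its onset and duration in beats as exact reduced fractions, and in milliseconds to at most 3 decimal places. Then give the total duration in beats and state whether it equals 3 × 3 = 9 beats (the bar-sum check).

1) 0.0ms=0b +277.778ms=3/4b
2) 277.778ms=3/4b +277.778ms=3/4b
3) 555.556ms=3/2b +555.556ms=3/2b
4) 1111.111ms=3b +222.222ms=3/5b
5) 1333.333ms=18/5b +222.222ms=3/5b
6) 1555.556ms=21/5b +222.222ms=3/5b
7) 1777.778ms=24/5b +222.222ms=3/5b
8) 2000.0ms=27/5b +222.222ms=3/5b
9) 2222.222ms=6b +317.46ms=6/7b
10) 2539.683ms=48/7b +158.73ms=3/7b
11) 2698.413ms=51/7b +158.73ms=3/7b
12) 2857.143ms=54/7b +317.46ms=6/7b
13) 3174.603ms=60/7b +158.73ms=3/7b
Σ=9b of 9 (162bpm 3/8) — PASS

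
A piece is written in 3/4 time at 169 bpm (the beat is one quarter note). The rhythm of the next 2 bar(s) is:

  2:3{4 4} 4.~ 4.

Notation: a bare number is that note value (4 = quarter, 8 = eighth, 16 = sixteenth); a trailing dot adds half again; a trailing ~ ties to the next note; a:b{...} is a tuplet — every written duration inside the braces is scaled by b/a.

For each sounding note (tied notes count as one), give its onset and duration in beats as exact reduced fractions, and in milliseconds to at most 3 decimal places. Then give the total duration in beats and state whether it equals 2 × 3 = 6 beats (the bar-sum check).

1) 0.0ms=0b +532.544ms=3/2b
2) 532.544ms=3/2b +532.544ms=3/2b
3) 1065.089ms=3b +1065.089ms=3b
Σ=6b of 6 (169bpm 3/4) — PASS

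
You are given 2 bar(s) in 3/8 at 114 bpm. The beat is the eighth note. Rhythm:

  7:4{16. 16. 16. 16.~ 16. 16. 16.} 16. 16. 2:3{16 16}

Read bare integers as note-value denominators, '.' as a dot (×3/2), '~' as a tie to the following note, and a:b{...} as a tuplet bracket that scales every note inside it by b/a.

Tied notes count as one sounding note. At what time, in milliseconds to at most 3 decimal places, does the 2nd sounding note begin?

note 2 onset = 3/7b = 225.564ms

1. 0.0ms @ 0 + 225.564ms (3/7)
2. 225.564ms @ 3/7 + 225.564ms (3/7)
3. 451.128ms @ 6/7 + 225.564ms (3/7)
4. 676.692ms @ 9/7 + 451.128ms (6/7)
5. 1127.82ms @ 15/7 + 225.564ms (3/7)
6. 1353.383ms @ 18/7 + 225.564ms (3/7)
7. 1578.947ms @ 3 + 394.737ms (3/4)
8. 1973.684ms @ 15/4 + 394.737ms (3/4)
9. 2368.421ms @ 9/2 + 394.737ms (3/4)
10. 2763.158ms @ 21/4 + 394.737ms (3/4)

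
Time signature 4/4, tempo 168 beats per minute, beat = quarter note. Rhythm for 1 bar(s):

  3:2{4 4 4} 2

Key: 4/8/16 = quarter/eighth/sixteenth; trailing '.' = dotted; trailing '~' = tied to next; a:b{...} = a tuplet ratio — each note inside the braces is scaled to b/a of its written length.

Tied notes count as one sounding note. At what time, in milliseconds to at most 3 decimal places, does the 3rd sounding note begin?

note 3 onset = 4/3b = 476.19ms

1. 0.0ms @ 0 + 238.095ms (2/3)
2. 238.095ms @ 2/3 + 238.095ms (2/3)
3. 476.19ms @ 4/3 + 238.095ms (2/3)
4. 714.286ms @ 2 + 714.286ms (2)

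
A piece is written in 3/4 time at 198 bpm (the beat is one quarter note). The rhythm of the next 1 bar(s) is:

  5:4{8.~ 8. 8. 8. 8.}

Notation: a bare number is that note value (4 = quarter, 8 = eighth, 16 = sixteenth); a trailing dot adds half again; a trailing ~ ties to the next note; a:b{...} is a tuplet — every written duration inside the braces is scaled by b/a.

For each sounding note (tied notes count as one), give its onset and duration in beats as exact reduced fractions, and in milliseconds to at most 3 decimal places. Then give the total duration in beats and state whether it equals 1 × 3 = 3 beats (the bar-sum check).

1) 0.0ms=0b +363.636ms=6/5b
2) 363.636ms=6/5b +181.818ms=3/5b
3) 545.455ms=9/5b +181.818ms=3/5b
4) 727.273ms=12/5b +181.818ms=3/5b
Σ=3b of 3 (198bpm 3/4) — PASS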